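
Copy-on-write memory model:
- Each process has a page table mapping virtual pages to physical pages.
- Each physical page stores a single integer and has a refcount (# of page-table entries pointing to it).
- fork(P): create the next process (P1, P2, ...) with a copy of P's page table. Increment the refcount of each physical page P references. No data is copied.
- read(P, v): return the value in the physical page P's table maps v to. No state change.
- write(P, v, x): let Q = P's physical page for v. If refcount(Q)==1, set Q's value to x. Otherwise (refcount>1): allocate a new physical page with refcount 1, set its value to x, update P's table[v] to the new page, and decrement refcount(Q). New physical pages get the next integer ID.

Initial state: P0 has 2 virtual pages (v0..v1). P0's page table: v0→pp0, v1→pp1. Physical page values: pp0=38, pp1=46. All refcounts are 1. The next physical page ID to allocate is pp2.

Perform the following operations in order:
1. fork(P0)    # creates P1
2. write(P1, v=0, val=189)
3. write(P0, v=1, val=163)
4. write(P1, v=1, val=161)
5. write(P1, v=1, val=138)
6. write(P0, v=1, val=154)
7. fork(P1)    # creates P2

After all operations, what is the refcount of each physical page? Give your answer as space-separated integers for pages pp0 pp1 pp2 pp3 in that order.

Op 1: fork(P0) -> P1. 2 ppages; refcounts: pp0:2 pp1:2
Op 2: write(P1, v0, 189). refcount(pp0)=2>1 -> COPY to pp2. 3 ppages; refcounts: pp0:1 pp1:2 pp2:1
Op 3: write(P0, v1, 163). refcount(pp1)=2>1 -> COPY to pp3. 4 ppages; refcounts: pp0:1 pp1:1 pp2:1 pp3:1
Op 4: write(P1, v1, 161). refcount(pp1)=1 -> write in place. 4 ppages; refcounts: pp0:1 pp1:1 pp2:1 pp3:1
Op 5: write(P1, v1, 138). refcount(pp1)=1 -> write in place. 4 ppages; refcounts: pp0:1 pp1:1 pp2:1 pp3:1
Op 6: write(P0, v1, 154). refcount(pp3)=1 -> write in place. 4 ppages; refcounts: pp0:1 pp1:1 pp2:1 pp3:1
Op 7: fork(P1) -> P2. 4 ppages; refcounts: pp0:1 pp1:2 pp2:2 pp3:1

Answer: 1 2 2 1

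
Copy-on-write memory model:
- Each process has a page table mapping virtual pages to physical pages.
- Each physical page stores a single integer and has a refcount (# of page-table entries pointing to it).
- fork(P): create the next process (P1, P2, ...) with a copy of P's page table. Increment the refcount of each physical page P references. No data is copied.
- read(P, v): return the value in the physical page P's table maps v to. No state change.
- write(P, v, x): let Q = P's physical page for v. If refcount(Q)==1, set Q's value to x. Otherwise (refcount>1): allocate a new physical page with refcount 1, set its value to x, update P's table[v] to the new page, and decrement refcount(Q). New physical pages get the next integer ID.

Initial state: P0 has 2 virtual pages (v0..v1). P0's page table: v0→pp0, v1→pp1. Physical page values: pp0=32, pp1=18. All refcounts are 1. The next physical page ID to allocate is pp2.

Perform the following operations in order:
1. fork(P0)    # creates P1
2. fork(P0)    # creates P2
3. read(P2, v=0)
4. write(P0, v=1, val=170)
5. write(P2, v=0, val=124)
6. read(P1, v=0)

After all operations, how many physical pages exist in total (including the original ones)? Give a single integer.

Answer: 4

Derivation:
Op 1: fork(P0) -> P1. 2 ppages; refcounts: pp0:2 pp1:2
Op 2: fork(P0) -> P2. 2 ppages; refcounts: pp0:3 pp1:3
Op 3: read(P2, v0) -> 32. No state change.
Op 4: write(P0, v1, 170). refcount(pp1)=3>1 -> COPY to pp2. 3 ppages; refcounts: pp0:3 pp1:2 pp2:1
Op 5: write(P2, v0, 124). refcount(pp0)=3>1 -> COPY to pp3. 4 ppages; refcounts: pp0:2 pp1:2 pp2:1 pp3:1
Op 6: read(P1, v0) -> 32. No state change.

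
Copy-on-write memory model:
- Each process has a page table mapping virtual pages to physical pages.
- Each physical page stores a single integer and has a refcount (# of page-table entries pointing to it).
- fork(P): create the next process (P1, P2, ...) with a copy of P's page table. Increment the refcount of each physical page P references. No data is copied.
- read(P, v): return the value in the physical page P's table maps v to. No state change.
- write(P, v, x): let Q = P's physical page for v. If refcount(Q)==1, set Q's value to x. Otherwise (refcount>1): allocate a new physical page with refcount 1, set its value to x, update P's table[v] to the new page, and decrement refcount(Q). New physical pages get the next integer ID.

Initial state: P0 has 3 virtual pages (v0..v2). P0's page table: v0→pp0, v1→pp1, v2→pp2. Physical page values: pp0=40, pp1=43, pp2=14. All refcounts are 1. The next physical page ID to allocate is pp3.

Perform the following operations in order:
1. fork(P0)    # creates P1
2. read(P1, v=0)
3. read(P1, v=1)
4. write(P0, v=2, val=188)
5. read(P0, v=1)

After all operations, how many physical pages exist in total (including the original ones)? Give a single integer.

Op 1: fork(P0) -> P1. 3 ppages; refcounts: pp0:2 pp1:2 pp2:2
Op 2: read(P1, v0) -> 40. No state change.
Op 3: read(P1, v1) -> 43. No state change.
Op 4: write(P0, v2, 188). refcount(pp2)=2>1 -> COPY to pp3. 4 ppages; refcounts: pp0:2 pp1:2 pp2:1 pp3:1
Op 5: read(P0, v1) -> 43. No state change.

Answer: 4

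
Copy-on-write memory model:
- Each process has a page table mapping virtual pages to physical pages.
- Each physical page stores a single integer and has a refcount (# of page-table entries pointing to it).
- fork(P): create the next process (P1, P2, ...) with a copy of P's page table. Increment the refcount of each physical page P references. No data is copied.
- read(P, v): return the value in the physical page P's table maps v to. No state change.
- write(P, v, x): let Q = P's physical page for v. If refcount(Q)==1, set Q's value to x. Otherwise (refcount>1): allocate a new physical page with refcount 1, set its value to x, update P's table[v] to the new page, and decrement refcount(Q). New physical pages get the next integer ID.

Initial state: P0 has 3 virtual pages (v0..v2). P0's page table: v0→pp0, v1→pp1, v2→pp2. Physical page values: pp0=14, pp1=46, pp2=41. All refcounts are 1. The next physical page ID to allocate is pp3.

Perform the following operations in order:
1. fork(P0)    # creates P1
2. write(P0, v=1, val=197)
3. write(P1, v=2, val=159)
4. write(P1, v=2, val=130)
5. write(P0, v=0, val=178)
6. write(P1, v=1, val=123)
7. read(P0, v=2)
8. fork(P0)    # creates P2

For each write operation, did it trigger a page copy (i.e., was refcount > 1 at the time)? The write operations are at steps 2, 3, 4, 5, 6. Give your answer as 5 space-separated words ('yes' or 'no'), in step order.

Op 1: fork(P0) -> P1. 3 ppages; refcounts: pp0:2 pp1:2 pp2:2
Op 2: write(P0, v1, 197). refcount(pp1)=2>1 -> COPY to pp3. 4 ppages; refcounts: pp0:2 pp1:1 pp2:2 pp3:1
Op 3: write(P1, v2, 159). refcount(pp2)=2>1 -> COPY to pp4. 5 ppages; refcounts: pp0:2 pp1:1 pp2:1 pp3:1 pp4:1
Op 4: write(P1, v2, 130). refcount(pp4)=1 -> write in place. 5 ppages; refcounts: pp0:2 pp1:1 pp2:1 pp3:1 pp4:1
Op 5: write(P0, v0, 178). refcount(pp0)=2>1 -> COPY to pp5. 6 ppages; refcounts: pp0:1 pp1:1 pp2:1 pp3:1 pp4:1 pp5:1
Op 6: write(P1, v1, 123). refcount(pp1)=1 -> write in place. 6 ppages; refcounts: pp0:1 pp1:1 pp2:1 pp3:1 pp4:1 pp5:1
Op 7: read(P0, v2) -> 41. No state change.
Op 8: fork(P0) -> P2. 6 ppages; refcounts: pp0:1 pp1:1 pp2:2 pp3:2 pp4:1 pp5:2

yes yes no yes no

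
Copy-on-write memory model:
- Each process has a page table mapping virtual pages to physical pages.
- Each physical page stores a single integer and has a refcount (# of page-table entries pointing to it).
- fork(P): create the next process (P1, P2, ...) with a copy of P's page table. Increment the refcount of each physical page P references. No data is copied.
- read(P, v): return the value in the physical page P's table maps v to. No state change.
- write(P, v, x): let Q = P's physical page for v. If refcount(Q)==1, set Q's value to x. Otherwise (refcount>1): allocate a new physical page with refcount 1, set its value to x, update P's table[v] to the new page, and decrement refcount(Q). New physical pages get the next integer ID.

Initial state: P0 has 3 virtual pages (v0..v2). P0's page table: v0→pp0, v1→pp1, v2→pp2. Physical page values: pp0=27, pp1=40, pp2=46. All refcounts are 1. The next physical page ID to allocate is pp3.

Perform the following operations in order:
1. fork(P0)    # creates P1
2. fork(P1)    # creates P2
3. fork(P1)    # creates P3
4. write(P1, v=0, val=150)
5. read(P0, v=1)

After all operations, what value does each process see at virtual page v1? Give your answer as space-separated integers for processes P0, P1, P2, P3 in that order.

Answer: 40 40 40 40

Derivation:
Op 1: fork(P0) -> P1. 3 ppages; refcounts: pp0:2 pp1:2 pp2:2
Op 2: fork(P1) -> P2. 3 ppages; refcounts: pp0:3 pp1:3 pp2:3
Op 3: fork(P1) -> P3. 3 ppages; refcounts: pp0:4 pp1:4 pp2:4
Op 4: write(P1, v0, 150). refcount(pp0)=4>1 -> COPY to pp3. 4 ppages; refcounts: pp0:3 pp1:4 pp2:4 pp3:1
Op 5: read(P0, v1) -> 40. No state change.
P0: v1 -> pp1 = 40
P1: v1 -> pp1 = 40
P2: v1 -> pp1 = 40
P3: v1 -> pp1 = 40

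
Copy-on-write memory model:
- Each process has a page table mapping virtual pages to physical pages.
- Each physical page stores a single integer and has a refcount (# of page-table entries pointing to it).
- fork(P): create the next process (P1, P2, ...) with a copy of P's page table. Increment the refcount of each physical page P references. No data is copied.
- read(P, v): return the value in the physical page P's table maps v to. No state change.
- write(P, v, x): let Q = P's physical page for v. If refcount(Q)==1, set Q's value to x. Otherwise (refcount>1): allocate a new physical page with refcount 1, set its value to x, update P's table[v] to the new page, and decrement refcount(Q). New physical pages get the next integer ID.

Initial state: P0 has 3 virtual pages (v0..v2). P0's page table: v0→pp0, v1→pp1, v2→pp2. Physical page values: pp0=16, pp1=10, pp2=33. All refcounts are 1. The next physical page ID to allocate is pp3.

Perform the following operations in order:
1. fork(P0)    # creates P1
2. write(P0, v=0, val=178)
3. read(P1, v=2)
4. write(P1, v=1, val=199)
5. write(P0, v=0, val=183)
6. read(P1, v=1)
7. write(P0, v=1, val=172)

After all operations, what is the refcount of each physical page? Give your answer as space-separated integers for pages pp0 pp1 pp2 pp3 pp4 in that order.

Op 1: fork(P0) -> P1. 3 ppages; refcounts: pp0:2 pp1:2 pp2:2
Op 2: write(P0, v0, 178). refcount(pp0)=2>1 -> COPY to pp3. 4 ppages; refcounts: pp0:1 pp1:2 pp2:2 pp3:1
Op 3: read(P1, v2) -> 33. No state change.
Op 4: write(P1, v1, 199). refcount(pp1)=2>1 -> COPY to pp4. 5 ppages; refcounts: pp0:1 pp1:1 pp2:2 pp3:1 pp4:1
Op 5: write(P0, v0, 183). refcount(pp3)=1 -> write in place. 5 ppages; refcounts: pp0:1 pp1:1 pp2:2 pp3:1 pp4:1
Op 6: read(P1, v1) -> 199. No state change.
Op 7: write(P0, v1, 172). refcount(pp1)=1 -> write in place. 5 ppages; refcounts: pp0:1 pp1:1 pp2:2 pp3:1 pp4:1

Answer: 1 1 2 1 1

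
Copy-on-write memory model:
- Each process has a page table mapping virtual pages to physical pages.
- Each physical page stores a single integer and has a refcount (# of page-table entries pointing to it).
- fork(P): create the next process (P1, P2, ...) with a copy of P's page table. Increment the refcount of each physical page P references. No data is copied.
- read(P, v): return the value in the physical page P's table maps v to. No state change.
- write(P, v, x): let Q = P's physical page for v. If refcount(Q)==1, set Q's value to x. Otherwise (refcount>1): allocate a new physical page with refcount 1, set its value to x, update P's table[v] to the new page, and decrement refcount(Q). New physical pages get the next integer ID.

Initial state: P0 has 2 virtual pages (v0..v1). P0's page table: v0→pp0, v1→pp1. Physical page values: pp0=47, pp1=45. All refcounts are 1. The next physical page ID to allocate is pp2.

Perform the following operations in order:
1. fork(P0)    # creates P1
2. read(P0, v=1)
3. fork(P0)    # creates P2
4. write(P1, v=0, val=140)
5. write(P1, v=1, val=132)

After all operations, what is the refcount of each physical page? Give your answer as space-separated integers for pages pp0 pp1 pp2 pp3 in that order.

Op 1: fork(P0) -> P1. 2 ppages; refcounts: pp0:2 pp1:2
Op 2: read(P0, v1) -> 45. No state change.
Op 3: fork(P0) -> P2. 2 ppages; refcounts: pp0:3 pp1:3
Op 4: write(P1, v0, 140). refcount(pp0)=3>1 -> COPY to pp2. 3 ppages; refcounts: pp0:2 pp1:3 pp2:1
Op 5: write(P1, v1, 132). refcount(pp1)=3>1 -> COPY to pp3. 4 ppages; refcounts: pp0:2 pp1:2 pp2:1 pp3:1

Answer: 2 2 1 1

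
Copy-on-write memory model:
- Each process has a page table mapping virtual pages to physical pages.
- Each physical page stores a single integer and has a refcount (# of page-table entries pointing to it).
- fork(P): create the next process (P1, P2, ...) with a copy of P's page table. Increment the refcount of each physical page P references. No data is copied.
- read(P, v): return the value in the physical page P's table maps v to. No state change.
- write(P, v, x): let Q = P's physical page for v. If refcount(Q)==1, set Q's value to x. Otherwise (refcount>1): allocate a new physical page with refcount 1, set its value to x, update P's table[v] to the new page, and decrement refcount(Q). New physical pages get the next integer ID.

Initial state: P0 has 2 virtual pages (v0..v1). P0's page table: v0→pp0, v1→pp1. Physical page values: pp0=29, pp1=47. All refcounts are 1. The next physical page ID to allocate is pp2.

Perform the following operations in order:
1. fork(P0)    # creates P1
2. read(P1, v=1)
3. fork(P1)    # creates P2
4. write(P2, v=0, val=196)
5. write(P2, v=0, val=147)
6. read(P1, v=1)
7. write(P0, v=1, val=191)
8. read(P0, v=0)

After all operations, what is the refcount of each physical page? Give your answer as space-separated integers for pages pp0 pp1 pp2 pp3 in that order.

Answer: 2 2 1 1

Derivation:
Op 1: fork(P0) -> P1. 2 ppages; refcounts: pp0:2 pp1:2
Op 2: read(P1, v1) -> 47. No state change.
Op 3: fork(P1) -> P2. 2 ppages; refcounts: pp0:3 pp1:3
Op 4: write(P2, v0, 196). refcount(pp0)=3>1 -> COPY to pp2. 3 ppages; refcounts: pp0:2 pp1:3 pp2:1
Op 5: write(P2, v0, 147). refcount(pp2)=1 -> write in place. 3 ppages; refcounts: pp0:2 pp1:3 pp2:1
Op 6: read(P1, v1) -> 47. No state change.
Op 7: write(P0, v1, 191). refcount(pp1)=3>1 -> COPY to pp3. 4 ppages; refcounts: pp0:2 pp1:2 pp2:1 pp3:1
Op 8: read(P0, v0) -> 29. No state change.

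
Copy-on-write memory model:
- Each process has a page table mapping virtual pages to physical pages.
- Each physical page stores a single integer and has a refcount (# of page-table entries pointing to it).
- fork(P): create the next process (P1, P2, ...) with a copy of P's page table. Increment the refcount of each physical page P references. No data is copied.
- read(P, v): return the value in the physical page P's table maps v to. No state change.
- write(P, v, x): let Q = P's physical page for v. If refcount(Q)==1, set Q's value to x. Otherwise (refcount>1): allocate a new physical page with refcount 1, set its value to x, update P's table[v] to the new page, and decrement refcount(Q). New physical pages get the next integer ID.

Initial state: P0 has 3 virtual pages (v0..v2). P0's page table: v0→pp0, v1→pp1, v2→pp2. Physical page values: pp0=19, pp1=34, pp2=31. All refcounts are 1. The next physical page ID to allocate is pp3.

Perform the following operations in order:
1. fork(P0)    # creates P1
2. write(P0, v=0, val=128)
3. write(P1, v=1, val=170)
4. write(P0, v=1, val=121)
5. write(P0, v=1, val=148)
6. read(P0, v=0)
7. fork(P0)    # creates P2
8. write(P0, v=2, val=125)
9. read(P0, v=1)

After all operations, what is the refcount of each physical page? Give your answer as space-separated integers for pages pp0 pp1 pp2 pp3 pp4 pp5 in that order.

Answer: 1 2 2 2 1 1

Derivation:
Op 1: fork(P0) -> P1. 3 ppages; refcounts: pp0:2 pp1:2 pp2:2
Op 2: write(P0, v0, 128). refcount(pp0)=2>1 -> COPY to pp3. 4 ppages; refcounts: pp0:1 pp1:2 pp2:2 pp3:1
Op 3: write(P1, v1, 170). refcount(pp1)=2>1 -> COPY to pp4. 5 ppages; refcounts: pp0:1 pp1:1 pp2:2 pp3:1 pp4:1
Op 4: write(P0, v1, 121). refcount(pp1)=1 -> write in place. 5 ppages; refcounts: pp0:1 pp1:1 pp2:2 pp3:1 pp4:1
Op 5: write(P0, v1, 148). refcount(pp1)=1 -> write in place. 5 ppages; refcounts: pp0:1 pp1:1 pp2:2 pp3:1 pp4:1
Op 6: read(P0, v0) -> 128. No state change.
Op 7: fork(P0) -> P2. 5 ppages; refcounts: pp0:1 pp1:2 pp2:3 pp3:2 pp4:1
Op 8: write(P0, v2, 125). refcount(pp2)=3>1 -> COPY to pp5. 6 ppages; refcounts: pp0:1 pp1:2 pp2:2 pp3:2 pp4:1 pp5:1
Op 9: read(P0, v1) -> 148. No state change.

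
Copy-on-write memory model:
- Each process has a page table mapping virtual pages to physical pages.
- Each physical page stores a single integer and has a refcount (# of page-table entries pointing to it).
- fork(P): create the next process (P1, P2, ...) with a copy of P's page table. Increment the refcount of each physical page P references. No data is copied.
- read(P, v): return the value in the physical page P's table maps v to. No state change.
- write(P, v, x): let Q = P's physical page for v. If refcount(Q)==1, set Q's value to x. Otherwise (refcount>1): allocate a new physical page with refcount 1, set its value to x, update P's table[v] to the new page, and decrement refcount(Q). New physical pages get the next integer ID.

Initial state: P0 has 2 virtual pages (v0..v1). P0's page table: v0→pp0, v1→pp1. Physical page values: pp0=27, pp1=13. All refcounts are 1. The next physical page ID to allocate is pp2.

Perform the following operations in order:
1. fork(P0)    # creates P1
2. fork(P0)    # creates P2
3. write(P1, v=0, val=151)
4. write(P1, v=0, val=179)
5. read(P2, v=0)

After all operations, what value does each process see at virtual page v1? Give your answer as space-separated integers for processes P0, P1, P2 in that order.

Op 1: fork(P0) -> P1. 2 ppages; refcounts: pp0:2 pp1:2
Op 2: fork(P0) -> P2. 2 ppages; refcounts: pp0:3 pp1:3
Op 3: write(P1, v0, 151). refcount(pp0)=3>1 -> COPY to pp2. 3 ppages; refcounts: pp0:2 pp1:3 pp2:1
Op 4: write(P1, v0, 179). refcount(pp2)=1 -> write in place. 3 ppages; refcounts: pp0:2 pp1:3 pp2:1
Op 5: read(P2, v0) -> 27. No state change.
P0: v1 -> pp1 = 13
P1: v1 -> pp1 = 13
P2: v1 -> pp1 = 13

Answer: 13 13 13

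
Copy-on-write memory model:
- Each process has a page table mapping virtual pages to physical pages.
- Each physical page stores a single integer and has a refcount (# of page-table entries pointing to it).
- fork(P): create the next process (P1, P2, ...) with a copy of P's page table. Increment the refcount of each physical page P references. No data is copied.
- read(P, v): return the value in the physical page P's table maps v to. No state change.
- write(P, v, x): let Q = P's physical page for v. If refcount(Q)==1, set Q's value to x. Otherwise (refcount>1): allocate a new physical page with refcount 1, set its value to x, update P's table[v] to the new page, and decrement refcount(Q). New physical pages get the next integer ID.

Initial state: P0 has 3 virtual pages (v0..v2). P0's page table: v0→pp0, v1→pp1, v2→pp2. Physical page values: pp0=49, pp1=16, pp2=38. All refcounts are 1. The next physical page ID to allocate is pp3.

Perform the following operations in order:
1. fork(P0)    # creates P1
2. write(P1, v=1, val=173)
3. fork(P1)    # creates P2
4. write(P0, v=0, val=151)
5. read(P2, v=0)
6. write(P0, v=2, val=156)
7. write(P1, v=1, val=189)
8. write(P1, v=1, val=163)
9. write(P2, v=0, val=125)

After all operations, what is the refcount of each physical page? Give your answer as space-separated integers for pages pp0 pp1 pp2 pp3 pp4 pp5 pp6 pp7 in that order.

Answer: 1 1 2 1 1 1 1 1

Derivation:
Op 1: fork(P0) -> P1. 3 ppages; refcounts: pp0:2 pp1:2 pp2:2
Op 2: write(P1, v1, 173). refcount(pp1)=2>1 -> COPY to pp3. 4 ppages; refcounts: pp0:2 pp1:1 pp2:2 pp3:1
Op 3: fork(P1) -> P2. 4 ppages; refcounts: pp0:3 pp1:1 pp2:3 pp3:2
Op 4: write(P0, v0, 151). refcount(pp0)=3>1 -> COPY to pp4. 5 ppages; refcounts: pp0:2 pp1:1 pp2:3 pp3:2 pp4:1
Op 5: read(P2, v0) -> 49. No state change.
Op 6: write(P0, v2, 156). refcount(pp2)=3>1 -> COPY to pp5. 6 ppages; refcounts: pp0:2 pp1:1 pp2:2 pp3:2 pp4:1 pp5:1
Op 7: write(P1, v1, 189). refcount(pp3)=2>1 -> COPY to pp6. 7 ppages; refcounts: pp0:2 pp1:1 pp2:2 pp3:1 pp4:1 pp5:1 pp6:1
Op 8: write(P1, v1, 163). refcount(pp6)=1 -> write in place. 7 ppages; refcounts: pp0:2 pp1:1 pp2:2 pp3:1 pp4:1 pp5:1 pp6:1
Op 9: write(P2, v0, 125). refcount(pp0)=2>1 -> COPY to pp7. 8 ppages; refcounts: pp0:1 pp1:1 pp2:2 pp3:1 pp4:1 pp5:1 pp6:1 pp7:1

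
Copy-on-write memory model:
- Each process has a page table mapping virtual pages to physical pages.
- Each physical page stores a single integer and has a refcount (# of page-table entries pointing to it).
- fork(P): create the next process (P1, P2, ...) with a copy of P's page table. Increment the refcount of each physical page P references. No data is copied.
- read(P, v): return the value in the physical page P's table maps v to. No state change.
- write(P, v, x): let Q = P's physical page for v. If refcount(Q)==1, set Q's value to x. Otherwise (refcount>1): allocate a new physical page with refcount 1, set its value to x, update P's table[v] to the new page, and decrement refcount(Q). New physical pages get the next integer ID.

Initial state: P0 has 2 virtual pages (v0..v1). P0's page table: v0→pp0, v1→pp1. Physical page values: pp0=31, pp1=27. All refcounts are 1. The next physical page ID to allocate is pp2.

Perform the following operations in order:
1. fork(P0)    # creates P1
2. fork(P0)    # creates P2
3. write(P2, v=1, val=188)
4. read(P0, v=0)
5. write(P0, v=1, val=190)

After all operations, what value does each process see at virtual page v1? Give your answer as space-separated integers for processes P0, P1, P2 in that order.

Answer: 190 27 188

Derivation:
Op 1: fork(P0) -> P1. 2 ppages; refcounts: pp0:2 pp1:2
Op 2: fork(P0) -> P2. 2 ppages; refcounts: pp0:3 pp1:3
Op 3: write(P2, v1, 188). refcount(pp1)=3>1 -> COPY to pp2. 3 ppages; refcounts: pp0:3 pp1:2 pp2:1
Op 4: read(P0, v0) -> 31. No state change.
Op 5: write(P0, v1, 190). refcount(pp1)=2>1 -> COPY to pp3. 4 ppages; refcounts: pp0:3 pp1:1 pp2:1 pp3:1
P0: v1 -> pp3 = 190
P1: v1 -> pp1 = 27
P2: v1 -> pp2 = 188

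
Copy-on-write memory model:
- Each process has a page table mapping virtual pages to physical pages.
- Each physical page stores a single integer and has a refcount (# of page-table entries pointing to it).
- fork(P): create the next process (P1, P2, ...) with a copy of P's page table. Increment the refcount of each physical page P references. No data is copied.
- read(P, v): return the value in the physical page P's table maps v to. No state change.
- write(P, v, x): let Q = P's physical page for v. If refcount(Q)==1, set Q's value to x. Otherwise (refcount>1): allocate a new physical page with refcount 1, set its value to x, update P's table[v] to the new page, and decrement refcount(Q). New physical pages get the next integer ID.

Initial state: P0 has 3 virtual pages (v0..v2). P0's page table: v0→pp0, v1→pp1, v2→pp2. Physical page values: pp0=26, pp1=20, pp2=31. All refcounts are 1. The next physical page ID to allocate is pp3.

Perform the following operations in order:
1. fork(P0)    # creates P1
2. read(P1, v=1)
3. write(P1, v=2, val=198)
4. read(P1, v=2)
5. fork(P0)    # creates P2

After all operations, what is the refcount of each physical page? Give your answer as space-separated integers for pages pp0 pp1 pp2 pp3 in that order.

Op 1: fork(P0) -> P1. 3 ppages; refcounts: pp0:2 pp1:2 pp2:2
Op 2: read(P1, v1) -> 20. No state change.
Op 3: write(P1, v2, 198). refcount(pp2)=2>1 -> COPY to pp3. 4 ppages; refcounts: pp0:2 pp1:2 pp2:1 pp3:1
Op 4: read(P1, v2) -> 198. No state change.
Op 5: fork(P0) -> P2. 4 ppages; refcounts: pp0:3 pp1:3 pp2:2 pp3:1

Answer: 3 3 2 1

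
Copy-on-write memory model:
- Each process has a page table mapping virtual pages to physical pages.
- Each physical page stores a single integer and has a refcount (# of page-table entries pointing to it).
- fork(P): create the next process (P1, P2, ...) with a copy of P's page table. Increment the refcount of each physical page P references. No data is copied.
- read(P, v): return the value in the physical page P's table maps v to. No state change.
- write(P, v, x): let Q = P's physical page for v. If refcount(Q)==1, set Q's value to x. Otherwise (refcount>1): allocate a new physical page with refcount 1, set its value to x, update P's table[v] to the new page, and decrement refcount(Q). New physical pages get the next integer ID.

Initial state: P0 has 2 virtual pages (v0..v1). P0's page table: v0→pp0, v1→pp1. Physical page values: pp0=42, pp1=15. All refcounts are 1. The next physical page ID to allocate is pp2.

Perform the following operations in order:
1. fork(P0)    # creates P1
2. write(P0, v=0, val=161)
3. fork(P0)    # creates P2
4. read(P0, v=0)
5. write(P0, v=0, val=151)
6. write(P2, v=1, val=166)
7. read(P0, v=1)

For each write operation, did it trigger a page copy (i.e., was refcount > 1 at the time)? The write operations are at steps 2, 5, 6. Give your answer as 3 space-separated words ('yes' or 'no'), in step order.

Op 1: fork(P0) -> P1. 2 ppages; refcounts: pp0:2 pp1:2
Op 2: write(P0, v0, 161). refcount(pp0)=2>1 -> COPY to pp2. 3 ppages; refcounts: pp0:1 pp1:2 pp2:1
Op 3: fork(P0) -> P2. 3 ppages; refcounts: pp0:1 pp1:3 pp2:2
Op 4: read(P0, v0) -> 161. No state change.
Op 5: write(P0, v0, 151). refcount(pp2)=2>1 -> COPY to pp3. 4 ppages; refcounts: pp0:1 pp1:3 pp2:1 pp3:1
Op 6: write(P2, v1, 166). refcount(pp1)=3>1 -> COPY to pp4. 5 ppages; refcounts: pp0:1 pp1:2 pp2:1 pp3:1 pp4:1
Op 7: read(P0, v1) -> 15. No state change.

yes yes yes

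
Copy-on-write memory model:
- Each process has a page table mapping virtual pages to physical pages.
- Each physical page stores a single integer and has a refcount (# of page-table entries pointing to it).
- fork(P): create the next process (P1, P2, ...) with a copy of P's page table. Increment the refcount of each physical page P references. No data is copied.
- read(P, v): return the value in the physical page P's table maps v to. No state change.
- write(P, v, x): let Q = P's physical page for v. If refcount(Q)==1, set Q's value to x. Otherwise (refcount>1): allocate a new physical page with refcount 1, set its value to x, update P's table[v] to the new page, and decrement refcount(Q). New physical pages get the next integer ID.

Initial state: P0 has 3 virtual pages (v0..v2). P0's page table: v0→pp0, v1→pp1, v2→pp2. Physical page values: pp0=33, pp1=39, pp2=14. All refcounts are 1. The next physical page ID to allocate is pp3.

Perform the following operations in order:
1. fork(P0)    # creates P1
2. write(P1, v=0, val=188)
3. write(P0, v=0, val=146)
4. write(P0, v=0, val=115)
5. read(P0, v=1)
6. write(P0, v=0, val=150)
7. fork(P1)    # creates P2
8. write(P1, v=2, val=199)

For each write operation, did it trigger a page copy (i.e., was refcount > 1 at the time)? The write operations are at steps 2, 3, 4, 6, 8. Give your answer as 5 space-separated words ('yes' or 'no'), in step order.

Op 1: fork(P0) -> P1. 3 ppages; refcounts: pp0:2 pp1:2 pp2:2
Op 2: write(P1, v0, 188). refcount(pp0)=2>1 -> COPY to pp3. 4 ppages; refcounts: pp0:1 pp1:2 pp2:2 pp3:1
Op 3: write(P0, v0, 146). refcount(pp0)=1 -> write in place. 4 ppages; refcounts: pp0:1 pp1:2 pp2:2 pp3:1
Op 4: write(P0, v0, 115). refcount(pp0)=1 -> write in place. 4 ppages; refcounts: pp0:1 pp1:2 pp2:2 pp3:1
Op 5: read(P0, v1) -> 39. No state change.
Op 6: write(P0, v0, 150). refcount(pp0)=1 -> write in place. 4 ppages; refcounts: pp0:1 pp1:2 pp2:2 pp3:1
Op 7: fork(P1) -> P2. 4 ppages; refcounts: pp0:1 pp1:3 pp2:3 pp3:2
Op 8: write(P1, v2, 199). refcount(pp2)=3>1 -> COPY to pp4. 5 ppages; refcounts: pp0:1 pp1:3 pp2:2 pp3:2 pp4:1

yes no no no yes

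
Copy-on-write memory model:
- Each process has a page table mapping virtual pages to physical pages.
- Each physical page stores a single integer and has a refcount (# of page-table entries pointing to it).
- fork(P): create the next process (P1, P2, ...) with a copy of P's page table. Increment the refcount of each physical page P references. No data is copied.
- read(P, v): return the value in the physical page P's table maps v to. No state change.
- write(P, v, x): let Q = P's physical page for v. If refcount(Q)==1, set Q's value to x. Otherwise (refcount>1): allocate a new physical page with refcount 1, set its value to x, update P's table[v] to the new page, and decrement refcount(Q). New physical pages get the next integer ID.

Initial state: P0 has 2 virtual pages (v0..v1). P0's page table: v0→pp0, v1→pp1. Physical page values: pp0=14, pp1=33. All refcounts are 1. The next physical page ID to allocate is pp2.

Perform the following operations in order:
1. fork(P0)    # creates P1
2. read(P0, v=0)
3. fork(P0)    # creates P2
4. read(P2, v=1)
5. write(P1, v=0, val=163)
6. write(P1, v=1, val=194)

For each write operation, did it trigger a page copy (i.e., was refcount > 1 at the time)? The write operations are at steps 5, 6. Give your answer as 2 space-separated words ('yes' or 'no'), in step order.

Op 1: fork(P0) -> P1. 2 ppages; refcounts: pp0:2 pp1:2
Op 2: read(P0, v0) -> 14. No state change.
Op 3: fork(P0) -> P2. 2 ppages; refcounts: pp0:3 pp1:3
Op 4: read(P2, v1) -> 33. No state change.
Op 5: write(P1, v0, 163). refcount(pp0)=3>1 -> COPY to pp2. 3 ppages; refcounts: pp0:2 pp1:3 pp2:1
Op 6: write(P1, v1, 194). refcount(pp1)=3>1 -> COPY to pp3. 4 ppages; refcounts: pp0:2 pp1:2 pp2:1 pp3:1

yes yes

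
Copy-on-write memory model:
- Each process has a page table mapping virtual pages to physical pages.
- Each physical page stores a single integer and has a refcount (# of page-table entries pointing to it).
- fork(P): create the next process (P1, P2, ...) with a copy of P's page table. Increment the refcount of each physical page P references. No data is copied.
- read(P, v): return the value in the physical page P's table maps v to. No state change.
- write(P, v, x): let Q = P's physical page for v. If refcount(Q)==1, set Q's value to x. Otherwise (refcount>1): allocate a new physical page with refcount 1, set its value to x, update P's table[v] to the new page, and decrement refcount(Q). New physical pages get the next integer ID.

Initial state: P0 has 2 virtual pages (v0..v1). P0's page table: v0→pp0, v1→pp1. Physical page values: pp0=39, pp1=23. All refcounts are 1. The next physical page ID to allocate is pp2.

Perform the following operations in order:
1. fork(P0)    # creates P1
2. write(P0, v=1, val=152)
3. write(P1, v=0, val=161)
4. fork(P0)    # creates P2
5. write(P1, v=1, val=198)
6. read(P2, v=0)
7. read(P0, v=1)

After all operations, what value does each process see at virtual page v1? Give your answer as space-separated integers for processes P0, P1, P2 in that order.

Op 1: fork(P0) -> P1. 2 ppages; refcounts: pp0:2 pp1:2
Op 2: write(P0, v1, 152). refcount(pp1)=2>1 -> COPY to pp2. 3 ppages; refcounts: pp0:2 pp1:1 pp2:1
Op 3: write(P1, v0, 161). refcount(pp0)=2>1 -> COPY to pp3. 4 ppages; refcounts: pp0:1 pp1:1 pp2:1 pp3:1
Op 4: fork(P0) -> P2. 4 ppages; refcounts: pp0:2 pp1:1 pp2:2 pp3:1
Op 5: write(P1, v1, 198). refcount(pp1)=1 -> write in place. 4 ppages; refcounts: pp0:2 pp1:1 pp2:2 pp3:1
Op 6: read(P2, v0) -> 39. No state change.
Op 7: read(P0, v1) -> 152. No state change.
P0: v1 -> pp2 = 152
P1: v1 -> pp1 = 198
P2: v1 -> pp2 = 152

Answer: 152 198 152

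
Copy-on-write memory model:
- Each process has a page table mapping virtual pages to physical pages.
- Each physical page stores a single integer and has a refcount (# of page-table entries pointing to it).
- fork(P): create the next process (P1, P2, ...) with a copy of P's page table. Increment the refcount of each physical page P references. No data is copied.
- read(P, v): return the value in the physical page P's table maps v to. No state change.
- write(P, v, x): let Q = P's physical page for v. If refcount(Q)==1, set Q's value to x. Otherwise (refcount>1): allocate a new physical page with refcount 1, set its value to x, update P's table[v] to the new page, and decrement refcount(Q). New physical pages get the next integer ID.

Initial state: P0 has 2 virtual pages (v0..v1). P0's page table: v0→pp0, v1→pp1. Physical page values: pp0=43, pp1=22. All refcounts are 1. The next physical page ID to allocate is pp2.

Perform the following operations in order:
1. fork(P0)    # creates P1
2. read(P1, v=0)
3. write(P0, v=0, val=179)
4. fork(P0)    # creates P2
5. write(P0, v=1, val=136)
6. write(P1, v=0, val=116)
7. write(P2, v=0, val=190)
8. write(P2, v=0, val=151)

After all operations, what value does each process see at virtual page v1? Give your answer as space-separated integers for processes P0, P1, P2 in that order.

Answer: 136 22 22

Derivation:
Op 1: fork(P0) -> P1. 2 ppages; refcounts: pp0:2 pp1:2
Op 2: read(P1, v0) -> 43. No state change.
Op 3: write(P0, v0, 179). refcount(pp0)=2>1 -> COPY to pp2. 3 ppages; refcounts: pp0:1 pp1:2 pp2:1
Op 4: fork(P0) -> P2. 3 ppages; refcounts: pp0:1 pp1:3 pp2:2
Op 5: write(P0, v1, 136). refcount(pp1)=3>1 -> COPY to pp3. 4 ppages; refcounts: pp0:1 pp1:2 pp2:2 pp3:1
Op 6: write(P1, v0, 116). refcount(pp0)=1 -> write in place. 4 ppages; refcounts: pp0:1 pp1:2 pp2:2 pp3:1
Op 7: write(P2, v0, 190). refcount(pp2)=2>1 -> COPY to pp4. 5 ppages; refcounts: pp0:1 pp1:2 pp2:1 pp3:1 pp4:1
Op 8: write(P2, v0, 151). refcount(pp4)=1 -> write in place. 5 ppages; refcounts: pp0:1 pp1:2 pp2:1 pp3:1 pp4:1
P0: v1 -> pp3 = 136
P1: v1 -> pp1 = 22
P2: v1 -> pp1 = 22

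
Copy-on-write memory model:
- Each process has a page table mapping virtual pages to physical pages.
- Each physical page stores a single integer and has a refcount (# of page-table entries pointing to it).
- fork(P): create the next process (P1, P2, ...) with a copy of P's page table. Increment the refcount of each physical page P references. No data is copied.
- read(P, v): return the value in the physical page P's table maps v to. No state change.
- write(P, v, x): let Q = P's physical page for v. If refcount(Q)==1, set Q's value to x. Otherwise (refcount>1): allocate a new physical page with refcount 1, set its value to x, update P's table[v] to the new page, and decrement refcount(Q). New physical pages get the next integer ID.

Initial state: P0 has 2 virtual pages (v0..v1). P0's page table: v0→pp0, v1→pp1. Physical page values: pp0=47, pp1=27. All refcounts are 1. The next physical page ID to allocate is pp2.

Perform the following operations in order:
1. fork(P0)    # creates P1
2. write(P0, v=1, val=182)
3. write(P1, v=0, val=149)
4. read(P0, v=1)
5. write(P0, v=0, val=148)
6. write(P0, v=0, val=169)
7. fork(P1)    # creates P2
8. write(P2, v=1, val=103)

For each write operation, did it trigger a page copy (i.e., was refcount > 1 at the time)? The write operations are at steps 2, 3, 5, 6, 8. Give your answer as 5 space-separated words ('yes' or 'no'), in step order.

Op 1: fork(P0) -> P1. 2 ppages; refcounts: pp0:2 pp1:2
Op 2: write(P0, v1, 182). refcount(pp1)=2>1 -> COPY to pp2. 3 ppages; refcounts: pp0:2 pp1:1 pp2:1
Op 3: write(P1, v0, 149). refcount(pp0)=2>1 -> COPY to pp3. 4 ppages; refcounts: pp0:1 pp1:1 pp2:1 pp3:1
Op 4: read(P0, v1) -> 182. No state change.
Op 5: write(P0, v0, 148). refcount(pp0)=1 -> write in place. 4 ppages; refcounts: pp0:1 pp1:1 pp2:1 pp3:1
Op 6: write(P0, v0, 169). refcount(pp0)=1 -> write in place. 4 ppages; refcounts: pp0:1 pp1:1 pp2:1 pp3:1
Op 7: fork(P1) -> P2. 4 ppages; refcounts: pp0:1 pp1:2 pp2:1 pp3:2
Op 8: write(P2, v1, 103). refcount(pp1)=2>1 -> COPY to pp4. 5 ppages; refcounts: pp0:1 pp1:1 pp2:1 pp3:2 pp4:1

yes yes no no yes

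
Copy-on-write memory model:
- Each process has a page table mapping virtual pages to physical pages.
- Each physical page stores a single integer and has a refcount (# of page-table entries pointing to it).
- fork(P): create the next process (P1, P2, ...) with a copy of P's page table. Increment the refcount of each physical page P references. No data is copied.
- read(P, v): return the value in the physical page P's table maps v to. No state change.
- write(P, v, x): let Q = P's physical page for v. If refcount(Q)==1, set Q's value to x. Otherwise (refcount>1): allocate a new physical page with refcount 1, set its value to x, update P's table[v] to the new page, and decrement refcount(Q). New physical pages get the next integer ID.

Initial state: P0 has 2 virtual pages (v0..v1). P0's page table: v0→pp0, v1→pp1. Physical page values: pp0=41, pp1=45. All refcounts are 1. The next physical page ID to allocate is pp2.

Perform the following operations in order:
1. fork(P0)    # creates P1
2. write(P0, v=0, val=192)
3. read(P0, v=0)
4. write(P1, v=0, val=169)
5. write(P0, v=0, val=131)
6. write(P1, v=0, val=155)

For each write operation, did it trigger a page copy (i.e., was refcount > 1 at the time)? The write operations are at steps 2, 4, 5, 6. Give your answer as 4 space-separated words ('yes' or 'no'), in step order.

Op 1: fork(P0) -> P1. 2 ppages; refcounts: pp0:2 pp1:2
Op 2: write(P0, v0, 192). refcount(pp0)=2>1 -> COPY to pp2. 3 ppages; refcounts: pp0:1 pp1:2 pp2:1
Op 3: read(P0, v0) -> 192. No state change.
Op 4: write(P1, v0, 169). refcount(pp0)=1 -> write in place. 3 ppages; refcounts: pp0:1 pp1:2 pp2:1
Op 5: write(P0, v0, 131). refcount(pp2)=1 -> write in place. 3 ppages; refcounts: pp0:1 pp1:2 pp2:1
Op 6: write(P1, v0, 155). refcount(pp0)=1 -> write in place. 3 ppages; refcounts: pp0:1 pp1:2 pp2:1

yes no no no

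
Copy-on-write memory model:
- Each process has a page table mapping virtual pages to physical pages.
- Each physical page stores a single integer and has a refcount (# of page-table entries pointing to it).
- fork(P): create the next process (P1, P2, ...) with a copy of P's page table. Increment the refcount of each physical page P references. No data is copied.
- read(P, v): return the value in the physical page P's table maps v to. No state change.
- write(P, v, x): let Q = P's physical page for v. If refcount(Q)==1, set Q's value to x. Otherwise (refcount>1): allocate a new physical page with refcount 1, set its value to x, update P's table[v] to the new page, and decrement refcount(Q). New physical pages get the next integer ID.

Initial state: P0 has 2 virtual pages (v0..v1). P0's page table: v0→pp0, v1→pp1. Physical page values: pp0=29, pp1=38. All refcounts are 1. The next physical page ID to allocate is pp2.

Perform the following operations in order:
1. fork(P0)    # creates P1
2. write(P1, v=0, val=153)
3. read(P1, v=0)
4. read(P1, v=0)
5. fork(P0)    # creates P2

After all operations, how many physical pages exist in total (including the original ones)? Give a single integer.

Answer: 3

Derivation:
Op 1: fork(P0) -> P1. 2 ppages; refcounts: pp0:2 pp1:2
Op 2: write(P1, v0, 153). refcount(pp0)=2>1 -> COPY to pp2. 3 ppages; refcounts: pp0:1 pp1:2 pp2:1
Op 3: read(P1, v0) -> 153. No state change.
Op 4: read(P1, v0) -> 153. No state change.
Op 5: fork(P0) -> P2. 3 ppages; refcounts: pp0:2 pp1:3 pp2:1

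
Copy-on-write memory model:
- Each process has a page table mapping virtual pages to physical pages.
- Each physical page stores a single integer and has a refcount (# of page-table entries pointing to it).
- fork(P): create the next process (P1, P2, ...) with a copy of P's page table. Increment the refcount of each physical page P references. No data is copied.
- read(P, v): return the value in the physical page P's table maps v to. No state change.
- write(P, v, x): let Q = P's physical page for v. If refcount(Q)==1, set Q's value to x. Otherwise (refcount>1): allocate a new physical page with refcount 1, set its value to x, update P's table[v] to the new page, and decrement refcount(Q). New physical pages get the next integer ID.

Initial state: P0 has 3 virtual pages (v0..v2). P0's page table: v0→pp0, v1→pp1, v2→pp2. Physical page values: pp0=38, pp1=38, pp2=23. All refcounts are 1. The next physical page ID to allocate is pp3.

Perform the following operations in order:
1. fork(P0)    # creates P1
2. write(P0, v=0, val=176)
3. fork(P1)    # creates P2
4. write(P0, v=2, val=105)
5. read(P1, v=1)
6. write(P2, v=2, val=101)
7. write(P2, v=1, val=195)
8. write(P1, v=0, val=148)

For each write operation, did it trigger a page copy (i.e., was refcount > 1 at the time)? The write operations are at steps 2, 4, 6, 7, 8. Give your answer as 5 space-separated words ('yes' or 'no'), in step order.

Op 1: fork(P0) -> P1. 3 ppages; refcounts: pp0:2 pp1:2 pp2:2
Op 2: write(P0, v0, 176). refcount(pp0)=2>1 -> COPY to pp3. 4 ppages; refcounts: pp0:1 pp1:2 pp2:2 pp3:1
Op 3: fork(P1) -> P2. 4 ppages; refcounts: pp0:2 pp1:3 pp2:3 pp3:1
Op 4: write(P0, v2, 105). refcount(pp2)=3>1 -> COPY to pp4. 5 ppages; refcounts: pp0:2 pp1:3 pp2:2 pp3:1 pp4:1
Op 5: read(P1, v1) -> 38. No state change.
Op 6: write(P2, v2, 101). refcount(pp2)=2>1 -> COPY to pp5. 6 ppages; refcounts: pp0:2 pp1:3 pp2:1 pp3:1 pp4:1 pp5:1
Op 7: write(P2, v1, 195). refcount(pp1)=3>1 -> COPY to pp6. 7 ppages; refcounts: pp0:2 pp1:2 pp2:1 pp3:1 pp4:1 pp5:1 pp6:1
Op 8: write(P1, v0, 148). refcount(pp0)=2>1 -> COPY to pp7. 8 ppages; refcounts: pp0:1 pp1:2 pp2:1 pp3:1 pp4:1 pp5:1 pp6:1 pp7:1

yes yes yes yes yes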